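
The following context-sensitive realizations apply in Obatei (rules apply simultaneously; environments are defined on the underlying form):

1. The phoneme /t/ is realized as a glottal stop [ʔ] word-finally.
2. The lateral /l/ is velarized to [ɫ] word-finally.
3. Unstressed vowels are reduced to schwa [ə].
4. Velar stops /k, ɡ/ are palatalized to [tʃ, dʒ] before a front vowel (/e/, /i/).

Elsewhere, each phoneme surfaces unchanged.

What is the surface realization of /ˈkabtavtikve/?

/k/ (word-initial) fails the environment for rule 4, so it stays [k].
/a/ — between /k/ and /b/; rule 3 does not apply here → [a].
/b/ (between /a/ and /t/): no rule targets it → [b].
/t/ (between /b/ and /a/) fails the environment for rule 1, so it stays [t].
/a/ — between /t/ and /v/, in an unstressed syllable — surfaces as [ə] (rule 3).
/v/ (between /a/ and /t/) is unaffected → [v].
/t/ (between /v/ and /i/): rule 1 targets it, but not word-finally → unchanged [t].
Rule 3 applies to /i/ (between /t/ and /k/: in an unstressed syllable) → [ə].
/k/ (between /i/ and /v/) is in the target of rule 4 but the environment (before a front vowel) is not met → [k].
/v/ (between /k/ and /e/) is unaffected → [v].
/e/ (word-final): in an unstressed syllable, so rule 3 applies → [ə].

[ˈkabtəvtəkvə]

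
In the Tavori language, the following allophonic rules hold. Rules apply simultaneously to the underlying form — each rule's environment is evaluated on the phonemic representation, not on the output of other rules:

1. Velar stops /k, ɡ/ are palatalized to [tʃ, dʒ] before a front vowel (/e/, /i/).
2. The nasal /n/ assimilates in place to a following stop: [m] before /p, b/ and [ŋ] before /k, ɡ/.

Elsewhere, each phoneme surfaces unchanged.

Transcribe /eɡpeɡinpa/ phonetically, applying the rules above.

/e/ stays [e].
/ɡ/ (between /e/ and /p/) is in the target of rule 1 but the environment (before a front vowel) is not met → [ɡ].
/p/ (between /ɡ/ and /e/): no rule targets it → [p].
/e/ (between /p/ and /ɡ/) is unaffected → [e].
/ɡ/ — between /e/ and /i/, before a front vowel — surfaces as [dʒ] (rule 1).
/i/ — not in any rule's target class → [i].
/n/ — between /i/ and /p/, before a labial or velar stop — surfaces as [m] (rule 2).
/p/ stays [p].
/a/ (word-final) is unaffected → [a].

[eɡpedʒimpa]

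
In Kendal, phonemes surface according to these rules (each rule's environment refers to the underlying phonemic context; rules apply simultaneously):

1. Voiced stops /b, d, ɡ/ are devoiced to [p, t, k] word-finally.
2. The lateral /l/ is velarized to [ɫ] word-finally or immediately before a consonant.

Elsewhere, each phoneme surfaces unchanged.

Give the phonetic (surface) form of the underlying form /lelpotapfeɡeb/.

[leɫpotapfeɡep]

/l/ (word-initial) fails the environment for rule 2, so it stays [l].
Rule 2 applies to /l/ (between /e/ and /p/: word-finally or immediately before a consonant) → [ɫ].
/ɡ/ (between /e/ and /e/): rule 1 targets it, but not word-finally → unchanged [ɡ].
/b/ (word-final): word-finally, so rule 1 applies → [p].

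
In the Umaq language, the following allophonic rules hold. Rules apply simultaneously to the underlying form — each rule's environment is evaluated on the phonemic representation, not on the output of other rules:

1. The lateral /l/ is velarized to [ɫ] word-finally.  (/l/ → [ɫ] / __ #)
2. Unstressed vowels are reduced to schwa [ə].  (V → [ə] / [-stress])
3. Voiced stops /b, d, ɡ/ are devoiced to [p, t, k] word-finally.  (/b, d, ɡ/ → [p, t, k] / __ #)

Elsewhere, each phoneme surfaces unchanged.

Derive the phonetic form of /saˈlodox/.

[səˈlodəx]

/a/ — between /s/ and /l/, in an unstressed syllable — surfaces as [ə] (rule 2).
/l/ (between /a/ and /o/) is in the target of rule 1 but the environment (word-finally) is not met → [l].
/o/ (between /l/ and /d/): rule 2 targets it, but not in an unstressed syllable → unchanged [o].
/d/ (between /o/ and /o/): rule 3 targets it, but not word-finally → unchanged [d].
/o/ meets the environment for rule 2 (in an unstressed syllable) → [ə].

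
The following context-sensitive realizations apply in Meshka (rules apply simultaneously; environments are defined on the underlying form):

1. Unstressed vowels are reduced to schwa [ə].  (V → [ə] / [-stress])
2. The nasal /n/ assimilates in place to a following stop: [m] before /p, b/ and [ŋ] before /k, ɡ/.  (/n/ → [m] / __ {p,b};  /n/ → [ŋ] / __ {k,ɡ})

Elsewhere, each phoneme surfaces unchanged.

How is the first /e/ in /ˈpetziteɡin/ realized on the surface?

[e]

/e/ (between /p/ and /t/) is in the target of rule 1 but the environment (in an unstressed syllable) is not met → [e].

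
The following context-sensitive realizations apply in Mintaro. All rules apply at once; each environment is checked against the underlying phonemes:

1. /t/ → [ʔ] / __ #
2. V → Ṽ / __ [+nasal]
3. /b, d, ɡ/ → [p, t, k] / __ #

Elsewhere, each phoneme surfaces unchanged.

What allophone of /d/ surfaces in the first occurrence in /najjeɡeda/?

/d/ (between /e/ and /a/) fails the environment for rule 3, so it stays [d].

[d]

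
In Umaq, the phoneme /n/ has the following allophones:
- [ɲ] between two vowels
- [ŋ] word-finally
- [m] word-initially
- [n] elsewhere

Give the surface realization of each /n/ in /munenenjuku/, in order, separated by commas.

Occurrence 1 (position 3): between two vowels → [ɲ].
Occurrence 2 (position 5): between two vowels → [ɲ].
Occurrence 3 (position 7): no conditioning environment matches → elsewhere allophone [n].

[ɲ], [ɲ], [n]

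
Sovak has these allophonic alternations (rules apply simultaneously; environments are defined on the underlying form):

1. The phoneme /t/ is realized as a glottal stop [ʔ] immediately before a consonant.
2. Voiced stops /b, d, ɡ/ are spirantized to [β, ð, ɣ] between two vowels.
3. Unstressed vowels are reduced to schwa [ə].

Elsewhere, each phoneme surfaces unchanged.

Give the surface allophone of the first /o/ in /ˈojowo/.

[o]

/o/ (word-initial) fails the environment for rule 3, so it stays [o].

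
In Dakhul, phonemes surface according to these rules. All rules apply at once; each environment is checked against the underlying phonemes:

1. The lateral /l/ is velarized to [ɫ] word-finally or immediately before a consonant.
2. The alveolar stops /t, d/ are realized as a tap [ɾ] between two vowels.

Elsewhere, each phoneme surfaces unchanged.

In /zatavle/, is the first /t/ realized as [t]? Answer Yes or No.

Rule 2 applies to /t/ (between /a/ and /a/: between two vowels) → [ɾ].
The actual realization is [ɾ], not [t].

No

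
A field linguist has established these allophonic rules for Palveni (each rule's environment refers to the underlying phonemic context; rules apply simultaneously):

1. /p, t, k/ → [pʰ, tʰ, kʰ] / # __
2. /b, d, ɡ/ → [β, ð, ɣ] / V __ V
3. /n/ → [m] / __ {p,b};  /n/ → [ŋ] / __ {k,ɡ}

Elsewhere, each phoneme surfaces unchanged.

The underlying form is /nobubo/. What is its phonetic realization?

[noβuβo]

/n/ (word-initial): rule 3 targets it, but not before a labial or velar stop → unchanged [n].
/b/ (between /o/ and /u/) occurs between two vowels → [β] by rule 2.
/b/ meets the environment for rule 2 (between two vowels) → [β].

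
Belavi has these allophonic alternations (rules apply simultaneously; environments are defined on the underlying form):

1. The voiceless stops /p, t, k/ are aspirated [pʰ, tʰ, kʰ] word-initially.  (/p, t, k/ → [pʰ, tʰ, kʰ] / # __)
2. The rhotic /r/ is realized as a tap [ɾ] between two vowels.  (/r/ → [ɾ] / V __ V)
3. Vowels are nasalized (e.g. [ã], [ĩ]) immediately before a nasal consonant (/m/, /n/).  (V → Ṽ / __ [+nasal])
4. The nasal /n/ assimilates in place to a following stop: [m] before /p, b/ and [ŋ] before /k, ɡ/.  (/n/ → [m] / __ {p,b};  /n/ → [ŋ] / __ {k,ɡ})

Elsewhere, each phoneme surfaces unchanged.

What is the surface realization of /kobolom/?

/k/ meets the environment for rule 1 (word-initially) → [kʰ].
/o/ (between /k/ and /b/) fails the environment for rule 3, so it stays [o].
/b/ (between /o/ and /o/) is unaffected → [b].
/o/ (between /b/ and /l/) fails the environment for rule 3, so it stays [o].
/l/ stays [l].
Rule 3 applies to /o/ (between /l/ and /m/: before a nasal consonant) → [õ].
/m/ stays [m].

[kʰobolõm]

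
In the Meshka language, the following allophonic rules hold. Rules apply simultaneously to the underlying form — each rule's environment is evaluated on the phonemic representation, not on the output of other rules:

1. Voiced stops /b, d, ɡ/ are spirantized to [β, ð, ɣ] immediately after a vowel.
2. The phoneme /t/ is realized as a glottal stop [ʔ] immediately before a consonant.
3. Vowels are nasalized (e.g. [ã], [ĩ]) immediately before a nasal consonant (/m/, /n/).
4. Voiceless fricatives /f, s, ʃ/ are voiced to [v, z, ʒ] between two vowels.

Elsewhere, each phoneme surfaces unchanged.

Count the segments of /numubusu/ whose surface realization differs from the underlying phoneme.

3

Segments that undergo a rule: /u/ → [ũ] (rule 3); /b/ → [β] (rule 1); /s/ → [z] (rule 4).
All other segments surface unchanged.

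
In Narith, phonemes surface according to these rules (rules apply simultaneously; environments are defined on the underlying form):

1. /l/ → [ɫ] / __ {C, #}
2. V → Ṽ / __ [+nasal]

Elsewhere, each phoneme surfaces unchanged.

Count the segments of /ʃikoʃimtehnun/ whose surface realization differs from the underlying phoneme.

2

Segments that undergo a rule: /i/ → [ĩ] (rule 2); /u/ → [ũ] (rule 2).
All other segments surface unchanged.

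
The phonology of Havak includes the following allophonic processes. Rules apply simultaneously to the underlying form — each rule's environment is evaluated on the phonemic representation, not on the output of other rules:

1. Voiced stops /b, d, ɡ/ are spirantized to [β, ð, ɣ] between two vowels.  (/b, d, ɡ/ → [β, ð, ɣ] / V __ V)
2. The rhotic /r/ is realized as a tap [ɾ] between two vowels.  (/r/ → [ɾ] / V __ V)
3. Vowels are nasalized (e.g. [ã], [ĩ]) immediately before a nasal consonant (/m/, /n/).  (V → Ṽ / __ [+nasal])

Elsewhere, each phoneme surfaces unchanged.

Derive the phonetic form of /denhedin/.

/d/ (word-initial) is in the target of rule 1 but the environment (between two vowels) is not met → [d].
/e/ — between /d/ and /n/, before a nasal consonant — surfaces as [ẽ] (rule 3).
/e/ (between /h/ and /d/) is in the target of rule 3 but the environment (before a nasal consonant) is not met → [e].
/d/ (between /e/ and /i/): between two vowels, so rule 1 applies → [ð].
/i/ meets the environment for rule 3 (before a nasal consonant) → [ĩ].

[dẽnheðĩn]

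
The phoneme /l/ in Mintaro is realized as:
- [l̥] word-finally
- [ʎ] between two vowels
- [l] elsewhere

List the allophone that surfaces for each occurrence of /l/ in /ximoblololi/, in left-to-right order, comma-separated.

Occurrence 1 (position 6): no conditioning environment matches → elsewhere allophone [l].
Occurrence 2 (position 8): between two vowels → [ʎ].
Occurrence 3 (position 10): between two vowels → [ʎ].

[l], [ʎ], [ʎ]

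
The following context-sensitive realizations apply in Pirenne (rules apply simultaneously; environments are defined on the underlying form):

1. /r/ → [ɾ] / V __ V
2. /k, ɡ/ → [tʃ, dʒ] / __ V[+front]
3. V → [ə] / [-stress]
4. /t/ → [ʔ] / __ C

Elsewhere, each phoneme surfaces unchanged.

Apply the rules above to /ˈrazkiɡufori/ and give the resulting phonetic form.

/r/ (word-initial) fails the environment for rule 1, so it stays [r].
/a/ (between /r/ and /z/) fails the environment for rule 3, so it stays [a].
/z/ stays [z].
Rule 2 applies to /k/ (between /z/ and /i/: before a front vowel) → [tʃ].
/i/ meets the environment for rule 3 (in an unstressed syllable) → [ə].
/ɡ/ (between /i/ and /u/) is in the target of rule 2 but the environment (before a front vowel) is not met → [ɡ].
/u/ (between /ɡ/ and /f/) occurs in an unstressed syllable → [ə] by rule 3.
/f/ (between /u/ and /o/): no rule targets it → [f].
/o/ — between /f/ and /r/, in an unstressed syllable — surfaces as [ə] (rule 3).
Rule 1 applies to /r/ (between /o/ and /i/: between two vowels) → [ɾ].
/i/ (word-final) occurs in an unstressed syllable → [ə] by rule 3.

[ˈraztʃəɡəfəɾə]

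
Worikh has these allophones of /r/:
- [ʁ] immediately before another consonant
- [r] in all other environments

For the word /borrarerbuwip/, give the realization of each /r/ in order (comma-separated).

[ʁ], [r], [r], [ʁ]

Occurrence 1 (position 3): immediately before another consonant → [ʁ].
Occurrence 2 (position 4): no conditioning environment matches → elsewhere allophone [r].
Occurrence 3 (position 6): no conditioning environment matches → elsewhere allophone [r].
Occurrence 4 (position 8): immediately before another consonant → [ʁ].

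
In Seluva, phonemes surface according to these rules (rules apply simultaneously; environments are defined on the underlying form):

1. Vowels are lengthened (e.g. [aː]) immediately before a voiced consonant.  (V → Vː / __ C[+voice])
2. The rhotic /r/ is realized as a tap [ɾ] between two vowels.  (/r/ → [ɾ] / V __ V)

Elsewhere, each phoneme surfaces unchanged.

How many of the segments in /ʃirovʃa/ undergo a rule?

Segments that undergo a rule: /i/ → [iː] (rule 1); /r/ → [ɾ] (rule 2); /o/ → [oː] (rule 1).
All other segments surface unchanged.

3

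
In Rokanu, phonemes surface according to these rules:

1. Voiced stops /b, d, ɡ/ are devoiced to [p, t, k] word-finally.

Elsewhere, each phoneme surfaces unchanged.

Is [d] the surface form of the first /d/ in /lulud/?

/d/ meets the environment for rule 1 (word-finally) → [t].
The actual realization is [t], not [d].

No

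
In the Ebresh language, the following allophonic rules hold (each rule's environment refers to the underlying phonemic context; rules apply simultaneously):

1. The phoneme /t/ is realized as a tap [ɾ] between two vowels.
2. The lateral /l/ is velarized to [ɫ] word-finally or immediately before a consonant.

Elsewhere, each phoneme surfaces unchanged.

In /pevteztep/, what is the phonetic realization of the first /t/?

[t]

/t/ — between /v/ and /e/; rule 1 does not apply here → [t].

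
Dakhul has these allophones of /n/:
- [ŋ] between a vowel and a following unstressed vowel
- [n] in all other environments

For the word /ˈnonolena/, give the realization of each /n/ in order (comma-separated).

[n], [ŋ], [ŋ]

Occurrence 1 (position 1): no conditioning environment matches → elsewhere allophone [n].
Occurrence 2 (position 3): between a vowel and a following unstressed vowel → [ŋ].
Occurrence 3 (position 7): between a vowel and a following unstressed vowel → [ŋ].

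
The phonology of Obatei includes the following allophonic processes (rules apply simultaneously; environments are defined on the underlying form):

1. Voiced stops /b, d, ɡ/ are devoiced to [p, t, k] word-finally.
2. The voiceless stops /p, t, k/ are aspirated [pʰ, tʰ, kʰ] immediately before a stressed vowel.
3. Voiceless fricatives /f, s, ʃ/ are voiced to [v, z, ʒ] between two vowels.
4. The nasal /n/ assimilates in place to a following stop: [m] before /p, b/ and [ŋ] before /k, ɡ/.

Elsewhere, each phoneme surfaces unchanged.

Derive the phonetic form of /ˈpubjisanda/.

/p/ (word-initial) occurs immediately before a stressed vowel → [pʰ] by rule 2.
/b/ — between /u/ and /j/; rule 1 does not apply here → [b].
/s/ (between /i/ and /a/): between two vowels, so rule 3 applies → [z].
/n/ (between /a/ and /d/) is in the target of rule 4 but the environment (before a labial or velar stop) is not met → [n].
/d/ (between /n/ and /a/) fails the environment for rule 1, so it stays [d].

[ˈpʰubjizanda]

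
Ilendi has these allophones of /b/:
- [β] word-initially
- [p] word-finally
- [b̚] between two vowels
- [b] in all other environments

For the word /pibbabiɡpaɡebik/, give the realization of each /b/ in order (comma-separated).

[b], [b], [b̚], [b̚]

Occurrence 1 (position 3): no conditioning environment matches → elsewhere allophone [b].
Occurrence 2 (position 4): no conditioning environment matches → elsewhere allophone [b].
Occurrence 3 (position 6): between two vowels → [b̚].
Occurrence 4 (position 13): between two vowels → [b̚].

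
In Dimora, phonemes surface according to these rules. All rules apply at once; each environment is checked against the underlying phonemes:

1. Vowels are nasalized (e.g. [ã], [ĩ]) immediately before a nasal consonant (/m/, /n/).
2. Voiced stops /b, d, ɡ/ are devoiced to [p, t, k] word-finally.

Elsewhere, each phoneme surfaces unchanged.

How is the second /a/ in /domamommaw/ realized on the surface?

/a/ (between /m/ and /w/) is in the target of rule 1 but the environment (before a nasal consonant) is not met → [a].

[a]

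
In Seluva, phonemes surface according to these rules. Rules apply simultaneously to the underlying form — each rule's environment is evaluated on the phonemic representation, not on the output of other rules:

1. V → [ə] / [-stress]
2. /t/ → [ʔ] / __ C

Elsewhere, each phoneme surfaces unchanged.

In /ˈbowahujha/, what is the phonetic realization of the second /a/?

[ə]

Rule 1 applies to /a/ (word-final: in an unstressed syllable) → [ə].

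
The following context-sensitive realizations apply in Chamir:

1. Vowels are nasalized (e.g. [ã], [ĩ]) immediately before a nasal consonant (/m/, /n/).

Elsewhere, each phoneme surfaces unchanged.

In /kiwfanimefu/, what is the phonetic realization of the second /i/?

/i/ meets the environment for rule 1 (before a nasal consonant) → [ĩ].

[ĩ]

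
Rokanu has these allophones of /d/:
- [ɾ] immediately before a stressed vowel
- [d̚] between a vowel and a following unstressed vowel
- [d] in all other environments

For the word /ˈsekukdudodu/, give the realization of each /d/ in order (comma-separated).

Occurrence 1 (position 6): no conditioning environment matches → elsewhere allophone [d].
Occurrence 2 (position 8): between a vowel and a following unstressed vowel → [d̚].
Occurrence 3 (position 10): between a vowel and a following unstressed vowel → [d̚].

[d], [d̚], [d̚]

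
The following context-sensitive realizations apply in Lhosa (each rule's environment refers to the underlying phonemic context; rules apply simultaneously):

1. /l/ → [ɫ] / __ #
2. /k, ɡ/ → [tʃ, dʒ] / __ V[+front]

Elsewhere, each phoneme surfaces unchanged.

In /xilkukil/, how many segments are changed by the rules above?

2

Segments that undergo a rule: /k/ → [tʃ] (rule 2); /l/ → [ɫ] (rule 1).
All other segments surface unchanged.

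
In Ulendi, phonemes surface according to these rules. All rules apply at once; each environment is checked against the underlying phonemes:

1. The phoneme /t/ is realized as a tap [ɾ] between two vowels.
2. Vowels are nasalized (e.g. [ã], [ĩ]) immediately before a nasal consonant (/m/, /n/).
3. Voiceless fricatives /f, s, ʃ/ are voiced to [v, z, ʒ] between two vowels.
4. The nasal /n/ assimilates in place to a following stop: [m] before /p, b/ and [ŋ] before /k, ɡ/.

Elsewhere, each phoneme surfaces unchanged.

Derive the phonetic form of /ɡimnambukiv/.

[ɡĩmnãmbukiv]

/i/ (between /ɡ/ and /m/): before a nasal consonant, so rule 2 applies → [ĩ].
/n/ (between /m/ and /a/) fails the environment for rule 4, so it stays [n].
/a/ (between /n/ and /m/): before a nasal consonant, so rule 2 applies → [ã].
/u/ (between /b/ and /k/) is in the target of rule 2 but the environment (before a nasal consonant) is not met → [u].
/i/ (between /k/ and /v/): rule 2 targets it, but not before a nasal consonant → unchanged [i].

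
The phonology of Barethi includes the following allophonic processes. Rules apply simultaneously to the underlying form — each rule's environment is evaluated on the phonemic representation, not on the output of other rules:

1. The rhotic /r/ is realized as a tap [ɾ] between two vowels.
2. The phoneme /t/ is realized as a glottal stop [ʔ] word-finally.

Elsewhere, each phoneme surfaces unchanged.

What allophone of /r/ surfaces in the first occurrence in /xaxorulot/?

/r/ — between /o/ and /u/, between two vowels — surfaces as [ɾ] (rule 1).

[ɾ]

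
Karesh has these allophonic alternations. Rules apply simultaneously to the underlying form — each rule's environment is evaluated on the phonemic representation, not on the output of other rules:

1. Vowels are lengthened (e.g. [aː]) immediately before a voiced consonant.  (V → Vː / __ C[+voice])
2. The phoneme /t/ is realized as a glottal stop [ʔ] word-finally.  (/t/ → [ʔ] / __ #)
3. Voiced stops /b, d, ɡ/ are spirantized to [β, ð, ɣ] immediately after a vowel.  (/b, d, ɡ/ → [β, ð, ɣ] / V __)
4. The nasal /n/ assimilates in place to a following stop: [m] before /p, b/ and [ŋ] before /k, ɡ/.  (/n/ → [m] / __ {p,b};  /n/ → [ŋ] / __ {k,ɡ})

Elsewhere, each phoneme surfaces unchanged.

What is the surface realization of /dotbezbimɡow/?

/d/ — word-initial; rule 3 does not apply here → [d].
/o/ (between /d/ and /t/): rule 1 targets it, but not before a voiced consonant → unchanged [o].
/t/ — between /o/ and /b/; rule 2 does not apply here → [t].
/b/ — between /t/ and /e/; rule 3 does not apply here → [b].
Rule 1 applies to /e/ (between /b/ and /z/: before a voiced consonant) → [eː].
/z/ (between /e/ and /b/) is unaffected → [z].
/b/ (between /z/ and /i/) is in the target of rule 3 but the environment (immediately after a vowel) is not met → [b].
/i/ — between /b/ and /m/, before a voiced consonant — surfaces as [iː] (rule 1).
/m/ (between /i/ and /ɡ/): no rule targets it → [m].
/ɡ/ (between /m/ and /o/) fails the environment for rule 3, so it stays [ɡ].
Rule 1 applies to /o/ (between /ɡ/ and /w/: before a voiced consonant) → [oː].
/w/ (word-final) is unaffected → [w].

[dotbeːzbiːmɡoːw]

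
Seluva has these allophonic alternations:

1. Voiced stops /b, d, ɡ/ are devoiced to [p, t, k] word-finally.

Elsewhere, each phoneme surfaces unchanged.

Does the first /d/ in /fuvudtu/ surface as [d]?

/d/ (between /u/ and /t/) fails the environment for rule 1, so it stays [d].
The actual realization is [d], which matches [d].

Yes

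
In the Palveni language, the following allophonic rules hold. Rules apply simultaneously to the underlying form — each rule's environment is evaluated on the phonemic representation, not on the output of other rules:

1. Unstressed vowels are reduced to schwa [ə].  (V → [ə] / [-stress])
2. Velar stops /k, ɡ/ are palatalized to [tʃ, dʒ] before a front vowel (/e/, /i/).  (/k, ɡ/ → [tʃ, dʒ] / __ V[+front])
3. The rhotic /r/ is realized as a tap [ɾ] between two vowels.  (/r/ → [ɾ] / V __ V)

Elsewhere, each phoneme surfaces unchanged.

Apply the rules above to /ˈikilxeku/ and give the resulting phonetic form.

/i/ — word-initial; rule 1 does not apply here → [i].
/k/ — between /i/ and /i/, before a front vowel — surfaces as [tʃ] (rule 2).
/i/ meets the environment for rule 1 (in an unstressed syllable) → [ə].
/l/ (between /i/ and /x/) is unaffected → [l].
/x/ stays [x].
/e/ (between /x/ and /k/): in an unstressed syllable, so rule 1 applies → [ə].
/k/ — between /e/ and /u/; rule 2 does not apply here → [k].
/u/ (word-final): in an unstressed syllable, so rule 1 applies → [ə].

[ˈitʃəlxəkə]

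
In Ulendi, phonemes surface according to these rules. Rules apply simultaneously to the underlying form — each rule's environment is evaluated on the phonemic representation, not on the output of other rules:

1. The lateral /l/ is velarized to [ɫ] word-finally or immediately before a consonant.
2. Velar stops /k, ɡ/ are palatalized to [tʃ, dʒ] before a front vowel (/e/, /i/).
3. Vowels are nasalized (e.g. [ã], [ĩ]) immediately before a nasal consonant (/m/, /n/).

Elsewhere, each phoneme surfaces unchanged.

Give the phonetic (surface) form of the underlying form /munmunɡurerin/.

/m/ — not in any rule's target class → [m].
/u/ meets the environment for rule 3 (before a nasal consonant) → [ũ].
/n/ — not in any rule's target class → [n].
/m/ stays [m].
/u/ — between /m/ and /n/, before a nasal consonant — surfaces as [ũ] (rule 3).
/n/ stays [n].
/ɡ/ — between /n/ and /u/; rule 2 does not apply here → [ɡ].
/u/ (between /ɡ/ and /r/) is in the target of rule 3 but the environment (before a nasal consonant) is not met → [u].
/r/ stays [r].
/e/ (between /r/ and /r/): rule 3 targets it, but not before a nasal consonant → unchanged [e].
/r/ (between /e/ and /i/): no rule targets it → [r].
/i/ — between /r/ and /n/, before a nasal consonant — surfaces as [ĩ] (rule 3).
/n/ stays [n].

[mũnmũnɡurerĩn]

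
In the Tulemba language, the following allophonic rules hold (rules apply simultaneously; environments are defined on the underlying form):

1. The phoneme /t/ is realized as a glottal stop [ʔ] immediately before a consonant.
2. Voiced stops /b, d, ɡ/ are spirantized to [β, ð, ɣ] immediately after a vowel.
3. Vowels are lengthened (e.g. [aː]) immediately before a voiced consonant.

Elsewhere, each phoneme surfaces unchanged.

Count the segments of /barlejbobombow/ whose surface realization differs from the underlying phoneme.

6

Segments that undergo a rule: /a/ → [aː] (rule 3); /e/ → [eː] (rule 3); /o/ → [oː] (rule 3); /b/ → [β] (rule 2); /o/ → [oː] (rule 3); /o/ → [oː] (rule 3).
All other segments surface unchanged.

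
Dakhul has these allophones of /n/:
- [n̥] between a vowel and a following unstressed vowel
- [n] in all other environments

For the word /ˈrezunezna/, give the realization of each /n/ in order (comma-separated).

Occurrence 1 (position 5): between a vowel and a following unstressed vowel → [n̥].
Occurrence 2 (position 8): no conditioning environment matches → elsewhere allophone [n].

[n̥], [n]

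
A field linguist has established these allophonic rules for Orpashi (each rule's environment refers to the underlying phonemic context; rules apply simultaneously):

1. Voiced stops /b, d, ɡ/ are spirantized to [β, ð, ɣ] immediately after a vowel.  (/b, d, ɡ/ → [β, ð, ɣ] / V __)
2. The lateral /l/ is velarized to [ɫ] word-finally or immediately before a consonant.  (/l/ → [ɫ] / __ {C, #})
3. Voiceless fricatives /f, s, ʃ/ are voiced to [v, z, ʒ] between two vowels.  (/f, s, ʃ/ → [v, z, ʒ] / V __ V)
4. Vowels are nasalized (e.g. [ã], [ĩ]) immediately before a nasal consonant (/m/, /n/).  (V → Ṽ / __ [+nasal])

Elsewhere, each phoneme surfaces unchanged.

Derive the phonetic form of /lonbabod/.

/l/ (word-initial) fails the environment for rule 2, so it stays [l].
/o/ — between /l/ and /n/, before a nasal consonant — surfaces as [õ] (rule 4).
/b/ — between /n/ and /a/; rule 1 does not apply here → [b].
/a/ — between /b/ and /b/; rule 4 does not apply here → [a].
Rule 1 applies to /b/ (between /a/ and /o/: immediately after a vowel) → [β].
/o/ — between /b/ and /d/; rule 4 does not apply here → [o].
/d/ — word-final, immediately after a vowel — surfaces as [ð] (rule 1).

[lõnbaβoð]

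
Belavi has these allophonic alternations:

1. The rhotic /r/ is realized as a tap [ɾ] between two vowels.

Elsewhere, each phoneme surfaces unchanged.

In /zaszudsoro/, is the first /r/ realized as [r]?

No

/r/ meets the environment for rule 1 (between two vowels) → [ɾ].
The actual realization is [ɾ], not [r].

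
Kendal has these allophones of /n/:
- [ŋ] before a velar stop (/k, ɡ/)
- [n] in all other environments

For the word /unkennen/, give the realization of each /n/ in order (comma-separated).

Occurrence 1 (position 2): before a velar stop → [ŋ].
Occurrence 2 (position 5): no conditioning environment matches → elsewhere allophone [n].
Occurrence 3 (position 6): no conditioning environment matches → elsewhere allophone [n].
Occurrence 4 (position 8): no conditioning environment matches → elsewhere allophone [n].

[ŋ], [n], [n], [n]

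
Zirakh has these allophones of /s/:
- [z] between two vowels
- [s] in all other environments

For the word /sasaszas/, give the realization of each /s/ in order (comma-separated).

[s], [z], [s], [s]

Occurrence 1 (position 1): no conditioning environment matches → elsewhere allophone [s].
Occurrence 2 (position 3): between two vowels → [z].
Occurrence 3 (position 5): no conditioning environment matches → elsewhere allophone [s].
Occurrence 4 (position 8): no conditioning environment matches → elsewhere allophone [s].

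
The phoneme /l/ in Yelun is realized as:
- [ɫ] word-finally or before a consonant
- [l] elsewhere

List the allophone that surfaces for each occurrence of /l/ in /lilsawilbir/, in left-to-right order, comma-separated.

Occurrence 1 (position 1): no conditioning environment matches → elsewhere allophone [l].
Occurrence 2 (position 3): word-finally or before a consonant → [ɫ].
Occurrence 3 (position 8): word-finally or before a consonant → [ɫ].

[l], [ɫ], [ɫ]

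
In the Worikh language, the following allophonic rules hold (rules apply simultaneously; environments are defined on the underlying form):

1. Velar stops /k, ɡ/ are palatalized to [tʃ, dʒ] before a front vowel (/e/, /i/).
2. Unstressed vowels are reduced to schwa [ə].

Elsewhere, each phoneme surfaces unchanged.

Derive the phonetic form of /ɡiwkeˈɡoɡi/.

[dʒəwtʃəˈɡodʒə]

Rule 1 applies to /ɡ/ (word-initial: before a front vowel) → [dʒ].
Rule 2 applies to /i/ (between /ɡ/ and /w/: in an unstressed syllable) → [ə].
/w/ (between /i/ and /k/) is unaffected → [w].
/k/ (between /w/ and /e/) occurs before a front vowel → [tʃ] by rule 1.
/e/ — between /k/ and /ɡ/, in an unstressed syllable — surfaces as [ə] (rule 2).
/ɡ/ (between /e/ and /o/) fails the environment for rule 1, so it stays [ɡ].
/o/ (between /ɡ/ and /ɡ/) fails the environment for rule 2, so it stays [o].
Rule 1 applies to /ɡ/ (between /o/ and /i/: before a front vowel) → [dʒ].
Rule 2 applies to /i/ (word-final: in an unstressed syllable) → [ə].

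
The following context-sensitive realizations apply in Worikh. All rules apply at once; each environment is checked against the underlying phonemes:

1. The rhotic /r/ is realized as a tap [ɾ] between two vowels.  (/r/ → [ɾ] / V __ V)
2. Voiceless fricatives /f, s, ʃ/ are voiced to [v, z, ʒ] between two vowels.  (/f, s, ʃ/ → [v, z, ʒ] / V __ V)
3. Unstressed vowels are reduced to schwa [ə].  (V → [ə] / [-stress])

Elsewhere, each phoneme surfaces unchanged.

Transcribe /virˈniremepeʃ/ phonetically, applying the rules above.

/v/ (word-initial): no rule targets it → [v].
/i/ meets the environment for rule 3 (in an unstressed syllable) → [ə].
/r/ — between /i/ and /n/; rule 1 does not apply here → [r].
/n/ (between /r/ and /i/) is unaffected → [n].
/i/ (between /n/ and /r/): rule 3 targets it, but not in an unstressed syllable → unchanged [i].
Rule 1 applies to /r/ (between /i/ and /e/: between two vowels) → [ɾ].
/e/ (between /r/ and /m/): in an unstressed syllable, so rule 3 applies → [ə].
/m/ stays [m].
/e/ — between /m/ and /p/, in an unstressed syllable — surfaces as [ə] (rule 3).
/p/ (between /e/ and /e/) is unaffected → [p].
/e/ (between /p/ and /ʃ/): in an unstressed syllable, so rule 3 applies → [ə].
/ʃ/ — word-final; rule 2 does not apply here → [ʃ].

[vərˈniɾəməpəʃ]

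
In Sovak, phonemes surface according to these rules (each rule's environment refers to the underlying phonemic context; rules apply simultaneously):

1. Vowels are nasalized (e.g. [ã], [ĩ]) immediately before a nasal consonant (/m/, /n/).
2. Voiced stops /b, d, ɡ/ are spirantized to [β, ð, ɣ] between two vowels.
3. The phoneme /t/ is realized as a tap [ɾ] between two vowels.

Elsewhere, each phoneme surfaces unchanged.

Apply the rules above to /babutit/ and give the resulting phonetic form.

[baβuɾit]

/b/ (word-initial) is in the target of rule 2 but the environment (between two vowels) is not met → [b].
/a/ (between /b/ and /b/) fails the environment for rule 1, so it stays [a].
/b/ (between /a/ and /u/) occurs between two vowels → [β] by rule 2.
/u/ — between /b/ and /t/; rule 1 does not apply here → [u].
/t/ meets the environment for rule 3 (between two vowels) → [ɾ].
/i/ — between /t/ and /t/; rule 1 does not apply here → [i].
/t/ (word-final) is in the target of rule 3 but the environment (between two vowels) is not met → [t].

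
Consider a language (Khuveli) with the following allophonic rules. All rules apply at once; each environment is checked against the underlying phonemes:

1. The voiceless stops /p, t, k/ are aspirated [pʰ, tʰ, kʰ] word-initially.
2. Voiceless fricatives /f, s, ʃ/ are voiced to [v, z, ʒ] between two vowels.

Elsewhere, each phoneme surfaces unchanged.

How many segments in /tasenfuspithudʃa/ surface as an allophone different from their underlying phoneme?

Segments that undergo a rule: /t/ → [tʰ] (rule 1); /s/ → [z] (rule 2).
All other segments surface unchanged.

2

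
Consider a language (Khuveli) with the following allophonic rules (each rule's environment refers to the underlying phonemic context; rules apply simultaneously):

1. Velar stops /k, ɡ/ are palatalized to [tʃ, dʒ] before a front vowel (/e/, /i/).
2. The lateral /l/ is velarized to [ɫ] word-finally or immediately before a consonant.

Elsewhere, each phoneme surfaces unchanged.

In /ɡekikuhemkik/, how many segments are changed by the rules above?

3

Segments that undergo a rule: /ɡ/ → [dʒ] (rule 1); /k/ → [tʃ] (rule 1); /k/ → [tʃ] (rule 1).
All other segments surface unchanged.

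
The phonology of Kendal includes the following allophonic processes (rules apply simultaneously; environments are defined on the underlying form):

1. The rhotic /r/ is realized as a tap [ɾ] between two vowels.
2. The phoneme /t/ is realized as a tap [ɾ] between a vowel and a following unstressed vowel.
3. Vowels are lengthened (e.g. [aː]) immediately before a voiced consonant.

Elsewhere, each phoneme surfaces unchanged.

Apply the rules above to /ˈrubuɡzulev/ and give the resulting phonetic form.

[ˈruːbuːɡzuːleːv]

/r/ (word-initial) is in the target of rule 1 but the environment (between two vowels) is not met → [r].
/u/ — between /r/ and /b/, before a voiced consonant — surfaces as [uː] (rule 3).
/b/ (between /u/ and /u/) is unaffected → [b].
/u/ meets the environment for rule 3 (before a voiced consonant) → [uː].
/ɡ/ (between /u/ and /z/) is unaffected → [ɡ].
/z/ (between /ɡ/ and /u/) is unaffected → [z].
/u/ (between /z/ and /l/): before a voiced consonant, so rule 3 applies → [uː].
/l/ (between /u/ and /e/) is unaffected → [l].
/e/ meets the environment for rule 3 (before a voiced consonant) → [eː].
/v/ — not in any rule's target class → [v].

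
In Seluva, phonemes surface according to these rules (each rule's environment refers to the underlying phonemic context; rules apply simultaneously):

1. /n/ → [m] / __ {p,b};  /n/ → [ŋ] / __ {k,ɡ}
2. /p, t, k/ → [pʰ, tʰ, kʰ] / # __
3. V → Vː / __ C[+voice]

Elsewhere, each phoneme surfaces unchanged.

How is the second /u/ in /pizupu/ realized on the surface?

[u]

/u/ — word-final; rule 3 does not apply here → [u].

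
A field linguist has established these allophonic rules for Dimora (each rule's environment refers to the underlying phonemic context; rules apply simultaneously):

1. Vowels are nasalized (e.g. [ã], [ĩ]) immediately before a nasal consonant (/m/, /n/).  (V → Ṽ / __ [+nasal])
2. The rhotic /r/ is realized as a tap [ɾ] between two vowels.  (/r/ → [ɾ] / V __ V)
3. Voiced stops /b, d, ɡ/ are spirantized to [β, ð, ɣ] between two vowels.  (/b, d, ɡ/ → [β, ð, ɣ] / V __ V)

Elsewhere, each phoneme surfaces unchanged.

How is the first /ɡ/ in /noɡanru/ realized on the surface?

[ɣ]

/ɡ/ (between /o/ and /a/) occurs between two vowels → [ɣ] by rule 3.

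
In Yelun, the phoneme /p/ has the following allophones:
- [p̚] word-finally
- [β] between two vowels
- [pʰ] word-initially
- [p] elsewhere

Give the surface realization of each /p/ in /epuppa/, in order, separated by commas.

[β], [p], [p]

Occurrence 1 (position 2): between two vowels → [β].
Occurrence 2 (position 4): no conditioning environment matches → elsewhere allophone [p].
Occurrence 3 (position 5): no conditioning environment matches → elsewhere allophone [p].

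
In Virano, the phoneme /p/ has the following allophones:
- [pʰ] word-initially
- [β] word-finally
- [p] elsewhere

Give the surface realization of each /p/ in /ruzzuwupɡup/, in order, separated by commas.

[p], [β]

Occurrence 1 (position 8): no conditioning environment matches → elsewhere allophone [p].
Occurrence 2 (position 11): word-finally → [β].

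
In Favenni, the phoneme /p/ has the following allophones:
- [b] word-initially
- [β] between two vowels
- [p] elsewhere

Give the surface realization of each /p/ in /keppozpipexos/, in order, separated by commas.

[p], [p], [p], [β]

Occurrence 1 (position 3): no conditioning environment matches → elsewhere allophone [p].
Occurrence 2 (position 4): no conditioning environment matches → elsewhere allophone [p].
Occurrence 3 (position 7): no conditioning environment matches → elsewhere allophone [p].
Occurrence 4 (position 9): between two vowels → [β].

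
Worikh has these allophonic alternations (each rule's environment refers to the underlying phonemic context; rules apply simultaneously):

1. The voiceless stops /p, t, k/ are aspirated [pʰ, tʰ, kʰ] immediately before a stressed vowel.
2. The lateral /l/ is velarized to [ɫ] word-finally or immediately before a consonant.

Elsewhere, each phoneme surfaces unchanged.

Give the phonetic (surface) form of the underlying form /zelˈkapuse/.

/z/ (word-initial): no rule targets it → [z].
/e/ stays [e].
/l/ (between /e/ and /k/): word-finally or immediately before a consonant, so rule 2 applies → [ɫ].
/k/ — between /l/ and /a/, immediately before a stressed vowel — surfaces as [kʰ] (rule 1).
/a/ stays [a].
/p/ (between /a/ and /u/) fails the environment for rule 1, so it stays [p].
/u/ — not in any rule's target class → [u].
/s/ stays [s].
/e/ (word-final): no rule targets it → [e].

[zeɫˈkʰapuse]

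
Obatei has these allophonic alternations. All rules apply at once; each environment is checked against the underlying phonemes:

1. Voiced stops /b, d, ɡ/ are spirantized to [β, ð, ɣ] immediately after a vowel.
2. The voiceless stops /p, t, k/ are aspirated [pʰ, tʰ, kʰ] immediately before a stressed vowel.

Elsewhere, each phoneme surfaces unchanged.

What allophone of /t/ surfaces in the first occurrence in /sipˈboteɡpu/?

[t]

/t/ (between /o/ and /e/): rule 2 targets it, but not immediately before a stressed vowel → unchanged [t].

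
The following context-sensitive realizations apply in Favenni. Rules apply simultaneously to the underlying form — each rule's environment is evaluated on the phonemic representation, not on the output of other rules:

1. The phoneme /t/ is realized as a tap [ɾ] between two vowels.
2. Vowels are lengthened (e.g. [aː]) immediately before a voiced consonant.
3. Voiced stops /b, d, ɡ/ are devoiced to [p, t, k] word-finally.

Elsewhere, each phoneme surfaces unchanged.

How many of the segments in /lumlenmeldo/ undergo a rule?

Segments that undergo a rule: /u/ → [uː] (rule 2); /e/ → [eː] (rule 2); /e/ → [eː] (rule 2).
All other segments surface unchanged.

3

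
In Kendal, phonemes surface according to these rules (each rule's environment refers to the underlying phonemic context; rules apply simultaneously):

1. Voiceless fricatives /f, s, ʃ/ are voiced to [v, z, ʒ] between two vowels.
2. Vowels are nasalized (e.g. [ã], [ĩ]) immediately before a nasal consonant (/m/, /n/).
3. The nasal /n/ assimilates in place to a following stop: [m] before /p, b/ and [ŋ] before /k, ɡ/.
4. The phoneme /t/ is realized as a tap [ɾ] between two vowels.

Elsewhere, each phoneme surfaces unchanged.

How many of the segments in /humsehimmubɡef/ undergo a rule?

Segments that undergo a rule: /u/ → [ũ] (rule 2); /i/ → [ĩ] (rule 2).
All other segments surface unchanged.

2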